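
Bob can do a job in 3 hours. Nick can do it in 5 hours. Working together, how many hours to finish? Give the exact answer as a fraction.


Bob's rate: 1/3 of the job per hour
Nick's rate: 1/5 of the job per hour
Combined rate: 1/3 + 1/5 = 8/15 per hour
Time = 1 / (8/15) = 15/8 hours (≈ 1.88 hours)

15/8 hours


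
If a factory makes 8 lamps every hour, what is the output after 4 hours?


Production rate: 8 lamps per hour
Time: 4 hours
Total: 8 x 4 = 32 lamps

32 lamps


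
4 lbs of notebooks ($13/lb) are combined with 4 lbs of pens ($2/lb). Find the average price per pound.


Cost of notebooks:
4 x $13 = $52
Cost of pens:
4 x $2 = $8
Total cost: $52 + $8 = $60
Total weight: 8 lbs
Average: $60 / 8 = $7.50/lb

$7.50/lb


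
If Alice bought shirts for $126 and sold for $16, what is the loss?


Selling price = $16
Cost price = $126
Loss = cost price - selling price:
Loss = $126 - $16 = $110

$110


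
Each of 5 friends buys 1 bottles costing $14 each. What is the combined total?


Cost per person:
1 x $14 = $14
Group total:
5 x $14 = $70

$70


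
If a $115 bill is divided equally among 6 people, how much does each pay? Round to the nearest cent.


Total bill: $115
Number of people: 6
Each pays: $115 / 6 = $19.1666... ≈ $19.17

$19.17


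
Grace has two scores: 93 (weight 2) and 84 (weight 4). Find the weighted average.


Weighted sum:
2 x 93 + 4 x 84 = 522
Total weight:
2 + 4 = 6
Weighted average:
522 / 6 = 87

87


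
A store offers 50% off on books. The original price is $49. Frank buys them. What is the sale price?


Calculate the discount amount:
50% of $49 = $24.50
Subtract from original:
$49 - $24.50 = $24.50

$24.50


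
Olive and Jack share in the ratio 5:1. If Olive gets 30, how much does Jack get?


Find the multiplier:
30 / 5 = 6
Apply to Jack's share:
1 x 6 = 6

6


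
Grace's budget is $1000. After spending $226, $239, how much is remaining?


Add up expenses:
$226 + $239 = $465
Subtract from budget:
$1000 - $465 = $535

$535


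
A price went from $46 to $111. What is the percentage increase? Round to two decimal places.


Find the absolute change:
|111 - 46| = 65
Divide by original and multiply by 100:
65 / 46 x 100 = 141.3043...% ≈ 141.3%

141.3%


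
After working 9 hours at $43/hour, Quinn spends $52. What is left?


Calculate earnings:
9 x $43 = $387
Subtract spending:
$387 - $52 = $335

$335


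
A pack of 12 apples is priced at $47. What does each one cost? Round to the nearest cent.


Total cost: $47
Number of items: 12
Unit price: $47 / 12 = $3.9166... ≈ $3.92

$3.92


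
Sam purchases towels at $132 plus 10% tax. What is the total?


Calculate the tax:
10% of $132 = $13.20
Add tax to price:
$132 + $13.20 = $145.20

$145.20


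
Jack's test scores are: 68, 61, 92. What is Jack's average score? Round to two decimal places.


Add the scores:
68 + 61 + 92 = 221
Divide by the number of tests:
221 / 3 = 73.6666... ≈ 73.67

73.67


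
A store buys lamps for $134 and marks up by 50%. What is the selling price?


Calculate the markup amount:
50% of $134 = $67
Add to cost:
$134 + $67 = $201

$201


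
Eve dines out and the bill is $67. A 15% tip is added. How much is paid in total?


Calculate the tip:
15% of $67 = $10.05
Add tip to meal cost:
$67 + $10.05 = $77.05

$77.05


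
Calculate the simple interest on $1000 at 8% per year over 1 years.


Use the formula I = P x R x T / 100
P x R x T = 1000 x 8 x 1 = 8000
I = 8000 / 100 = $80

$80


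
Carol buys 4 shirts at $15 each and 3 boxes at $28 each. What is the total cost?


Cost of shirts:
4 x $15 = $60
Cost of boxes:
3 x $28 = $84
Add both:
$60 + $84 = $144

$144


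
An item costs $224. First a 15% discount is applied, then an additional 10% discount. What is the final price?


First discount:
15% of $224 = $33.60
Price after first discount:
$224 - $33.60 = $190.40
Second discount:
10% of $190.40 = $19.04
Final price:
$190.40 - $19.04 = $171.36

$171.36


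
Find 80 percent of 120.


Convert percentage to decimal:
80% = 0.8
Multiply:
120 x 0.8 = 96

96


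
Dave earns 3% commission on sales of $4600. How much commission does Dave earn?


Convert rate to decimal:
3% = 0.03
Multiply by sales:
$4600 x 0.03 = $138

$138


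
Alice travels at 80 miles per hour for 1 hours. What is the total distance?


Use the formula: distance = speed x time
Speed = 80 mph, Time = 1 hours
80 x 1 = 80 miles

80 miles


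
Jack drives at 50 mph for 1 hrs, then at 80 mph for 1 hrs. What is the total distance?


Leg 1 distance:
50 x 1 = 50 miles
Leg 2 distance:
80 x 1 = 80 miles
Total distance:
50 + 80 = 130 miles

130 miles


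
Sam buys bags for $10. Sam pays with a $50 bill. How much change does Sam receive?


Start with the amount paid:
$50
Subtract the price:
$50 - $10 = $40

$40


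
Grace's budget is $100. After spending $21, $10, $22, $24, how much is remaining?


Add up expenses:
$21 + $10 + $22 + $24 = $77
Subtract from budget:
$100 - $77 = $23

$23


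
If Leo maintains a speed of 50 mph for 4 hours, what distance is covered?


Use the formula: distance = speed x time
Speed = 50 mph, Time = 4 hours
50 x 4 = 200 miles

200 miles


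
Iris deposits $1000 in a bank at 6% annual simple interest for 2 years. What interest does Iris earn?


Use the formula I = P x R x T / 100
P x R x T = 1000 x 6 x 2 = 12000
I = 12000 / 100 = $120

$120


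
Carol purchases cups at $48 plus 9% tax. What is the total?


Calculate the tax:
9% of $48 = $4.32
Add tax to price:
$48 + $4.32 = $52.32

$52.32


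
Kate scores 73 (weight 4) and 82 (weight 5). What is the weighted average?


Weighted sum:
4 x 73 + 5 x 82 = 702
Total weight:
4 + 5 = 9
Weighted average:
702 / 9 = 78

78


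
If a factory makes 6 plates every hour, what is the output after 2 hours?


Production rate: 6 plates per hour
Time: 2 hours
Total: 6 x 2 = 12 plates

12 plates


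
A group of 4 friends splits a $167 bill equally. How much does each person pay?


Total bill: $167
Number of people: 4
Each pays: $167 / 4 = $41.75

$41.75


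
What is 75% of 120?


Convert percentage to decimal:
75% = 0.75
Multiply:
120 x 0.75 = 90

90


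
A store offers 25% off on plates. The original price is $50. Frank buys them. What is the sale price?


Calculate the discount amount:
25% of $50 = $12.50
Subtract from original:
$50 - $12.50 = $37.50

$37.50


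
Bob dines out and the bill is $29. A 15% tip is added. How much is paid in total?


Calculate the tip:
15% of $29 = $4.35
Add tip to meal cost:
$29 + $4.35 = $33.35

$33.35


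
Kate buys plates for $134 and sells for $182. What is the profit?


Selling price = $182
Cost price = $134
Profit = selling price - cost price:
Profit = $182 - $134 = $48

$48


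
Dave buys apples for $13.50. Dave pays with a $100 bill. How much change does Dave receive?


Start with the amount paid:
$100
Subtract the price:
$100 - $13.50 = $86.50

$86.50


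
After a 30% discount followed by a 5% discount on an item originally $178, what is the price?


First discount:
30% of $178 = $53.40
Price after first discount:
$178 - $53.40 = $124.60
Second discount:
5% of $124.60 = $6.23
Final price:
$124.60 - $6.23 = $118.37

$118.37


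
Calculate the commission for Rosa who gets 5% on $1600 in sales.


Convert rate to decimal:
5% = 0.05
Multiply by sales:
$1600 x 0.05 = $80

$80


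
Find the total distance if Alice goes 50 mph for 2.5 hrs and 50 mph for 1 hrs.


Leg 1 distance:
50 x 2.5 = 125 miles
Leg 2 distance:
50 x 1 = 50 miles
Total distance:
125 + 50 = 175 miles

175 miles


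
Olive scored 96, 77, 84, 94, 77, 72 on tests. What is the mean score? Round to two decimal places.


Add the scores:
96 + 77 + 84 + 94 + 77 + 72 = 500
Divide by the number of tests:
500 / 6 = 83.3333... ≈ 83.33

83.33


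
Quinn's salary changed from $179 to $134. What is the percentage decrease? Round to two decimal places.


Find the absolute change:
|134 - 179| = 45
Divide by original and multiply by 100:
45 / 179 x 100 = 25.1396...% ≈ 25.14%

25.14%


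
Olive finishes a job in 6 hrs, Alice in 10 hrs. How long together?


Olive's rate: 1/6 of the job per hour
Alice's rate: 1/10 of the job per hour
Combined rate: 1/6 + 1/10 = 4/15 per hour
Time = 1 / (4/15) = 15/4 = 3.75 hours

3.75 hours


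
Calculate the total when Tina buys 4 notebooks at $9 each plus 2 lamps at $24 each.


Cost of notebooks:
4 x $9 = $36
Cost of lamps:
2 x $24 = $48
Add both:
$36 + $48 = $84

$84


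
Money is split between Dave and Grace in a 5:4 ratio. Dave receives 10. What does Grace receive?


Find the multiplier:
10 / 5 = 2
Apply to Grace's share:
4 x 2 = 8

8


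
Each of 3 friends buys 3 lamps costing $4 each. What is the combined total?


Cost per person:
3 x $4 = $12
Group total:
3 x $12 = $36

$36


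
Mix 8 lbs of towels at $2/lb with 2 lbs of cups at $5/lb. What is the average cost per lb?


Cost of towels:
8 x $2 = $16
Cost of cups:
2 x $5 = $10
Total cost: $16 + $10 = $26
Total weight: 10 lbs
Average: $26 / 10 = $2.60/lb

$2.60/lb


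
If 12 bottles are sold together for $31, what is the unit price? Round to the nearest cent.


Total cost: $31
Number of items: 12
Unit price: $31 / 12 = $2.5833... ≈ $2.58

$2.58


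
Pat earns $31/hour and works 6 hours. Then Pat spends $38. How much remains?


Calculate earnings:
6 x $31 = $186
Subtract spending:
$186 - $38 = $148

$148


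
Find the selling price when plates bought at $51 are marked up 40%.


Calculate the markup amount:
40% of $51 = $20.40
Add to cost:
$51 + $20.40 = $71.40

$71.40


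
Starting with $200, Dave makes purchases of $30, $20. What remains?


Add up expenses:
$30 + $20 = $50
Subtract from budget:
$200 - $50 = $150

$150


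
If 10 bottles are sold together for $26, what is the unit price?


Total cost: $26
Number of items: 10
Unit price: $26 / 10 = $2.60

$2.60


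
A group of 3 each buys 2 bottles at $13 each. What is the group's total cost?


Cost per person:
2 x $13 = $26
Group total:
3 x $26 = $78

$78


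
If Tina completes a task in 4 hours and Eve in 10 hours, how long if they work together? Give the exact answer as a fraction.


Tina's rate: 1/4 of the job per hour
Eve's rate: 1/10 of the job per hour
Combined rate: 1/4 + 1/10 = 7/20 per hour
Time = 1 / (7/20) = 20/7 hours (≈ 2.86 hours)

20/7 hours


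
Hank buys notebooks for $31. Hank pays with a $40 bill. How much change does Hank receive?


Start with the amount paid:
$40
Subtract the price:
$40 - $31 = $9

$9


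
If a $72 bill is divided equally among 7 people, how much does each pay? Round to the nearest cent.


Total bill: $72
Number of people: 7
Each pays: $72 / 7 = $10.2857... ≈ $10.29

$10.29


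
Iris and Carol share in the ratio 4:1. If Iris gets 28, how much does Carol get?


Find the multiplier:
28 / 4 = 7
Apply to Carol's share:
1 x 7 = 7

7


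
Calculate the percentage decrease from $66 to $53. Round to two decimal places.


Find the absolute change:
|53 - 66| = 13
Divide by original and multiply by 100:
13 / 66 x 100 = 19.6969...% ≈ 19.7%

19.7%


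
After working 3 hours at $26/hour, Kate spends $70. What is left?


Calculate earnings:
3 x $26 = $78
Subtract spending:
$78 - $70 = $8

$8


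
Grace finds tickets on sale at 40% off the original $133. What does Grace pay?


Calculate the discount amount:
40% of $133 = $53.20
Subtract from original:
$133 - $53.20 = $79.80

$79.80


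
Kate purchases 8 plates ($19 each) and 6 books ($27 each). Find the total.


Cost of plates:
8 x $19 = $152
Cost of books:
6 x $27 = $162
Add both:
$152 + $162 = $314

$314


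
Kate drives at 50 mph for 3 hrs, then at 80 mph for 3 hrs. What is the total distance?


Leg 1 distance:
50 x 3 = 150 miles
Leg 2 distance:
80 x 3 = 240 miles
Total distance:
150 + 240 = 390 miles

390 miles


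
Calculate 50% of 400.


Convert percentage to decimal:
50% = 0.5
Multiply:
400 x 0.5 = 200

200


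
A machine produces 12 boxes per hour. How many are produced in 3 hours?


Production rate: 12 boxes per hour
Time: 3 hours
Total: 12 x 3 = 36 boxes

36 boxes


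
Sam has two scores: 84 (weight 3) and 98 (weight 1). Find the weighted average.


Weighted sum:
3 x 84 + 1 x 98 = 350
Total weight:
3 + 1 = 4
Weighted average:
350 / 4 = 87.5

87.5


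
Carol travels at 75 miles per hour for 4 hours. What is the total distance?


Use the formula: distance = speed x time
Speed = 75 mph, Time = 4 hours
75 x 4 = 300 miles

300 miles


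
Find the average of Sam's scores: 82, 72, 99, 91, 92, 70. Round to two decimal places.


Add the scores:
82 + 72 + 99 + 91 + 92 + 70 = 506
Divide by the number of tests:
506 / 6 = 84.3333... ≈ 84.33

84.33


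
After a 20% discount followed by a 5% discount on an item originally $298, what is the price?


First discount:
20% of $298 = $59.60
Price after first discount:
$298 - $59.60 = $238.40
Second discount:
5% of $238.40 = $11.92
Final price:
$238.40 - $11.92 = $226.48

$226.48


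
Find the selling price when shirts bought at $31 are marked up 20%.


Calculate the markup amount:
20% of $31 = $6.20
Add to cost:
$31 + $6.20 = $37.20

$37.20


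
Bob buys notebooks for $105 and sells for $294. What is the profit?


Selling price = $294
Cost price = $105
Profit = selling price - cost price:
Profit = $294 - $105 = $189

$189


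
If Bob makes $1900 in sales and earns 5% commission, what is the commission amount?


Convert rate to decimal:
5% = 0.05
Multiply by sales:
$1900 x 0.05 = $95

$95


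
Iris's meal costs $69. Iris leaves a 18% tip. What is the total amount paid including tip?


Calculate the tip:
18% of $69 = $12.42
Add tip to meal cost:
$69 + $12.42 = $81.42

$81.42


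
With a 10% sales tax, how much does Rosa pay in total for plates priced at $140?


Calculate the tax:
10% of $140 = $14
Add tax to price:
$140 + $14 = $154

$154


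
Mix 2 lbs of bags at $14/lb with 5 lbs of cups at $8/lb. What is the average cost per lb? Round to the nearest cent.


Cost of bags:
2 x $14 = $28
Cost of cups:
5 x $8 = $40
Total cost: $28 + $40 = $68
Total weight: 7 lbs
Average: $68 / 7 = $9.7142... ≈ $9.71/lb

$9.71/lb


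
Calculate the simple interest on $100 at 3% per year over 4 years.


Use the formula I = P x R x T / 100
P x R x T = 100 x 3 x 4 = 1200
I = 1200 / 100 = $12

$12


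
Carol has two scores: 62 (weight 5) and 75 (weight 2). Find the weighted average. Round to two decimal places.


Weighted sum:
5 x 62 + 2 x 75 = 460
Total weight:
5 + 2 = 7
Weighted average:
460 / 7 = 65.7142... ≈ 65.71

65.71


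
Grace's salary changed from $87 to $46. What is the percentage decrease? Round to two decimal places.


Find the absolute change:
|46 - 87| = 41
Divide by original and multiply by 100:
41 / 87 x 100 = 47.1264...% ≈ 47.13%

47.13%


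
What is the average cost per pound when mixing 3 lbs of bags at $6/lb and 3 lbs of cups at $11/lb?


Cost of bags:
3 x $6 = $18
Cost of cups:
3 x $11 = $33
Total cost: $18 + $33 = $51
Total weight: 6 lbs
Average: $51 / 6 = $8.50/lb

$8.50/lb


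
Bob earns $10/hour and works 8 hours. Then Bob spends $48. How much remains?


Calculate earnings:
8 x $10 = $80
Subtract spending:
$80 - $48 = $32

$32


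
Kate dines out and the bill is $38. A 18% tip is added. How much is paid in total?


Calculate the tip:
18% of $38 = $6.84
Add tip to meal cost:
$38 + $6.84 = $44.84

$44.84


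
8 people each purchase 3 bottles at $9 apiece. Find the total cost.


Cost per person:
3 x $9 = $27
Group total:
8 x $27 = $216

$216


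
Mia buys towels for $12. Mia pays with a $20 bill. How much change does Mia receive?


Start with the amount paid:
$20
Subtract the price:
$20 - $12 = $8

$8


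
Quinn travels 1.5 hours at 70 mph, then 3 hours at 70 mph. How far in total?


Leg 1 distance:
70 x 1.5 = 105 miles
Leg 2 distance:
70 x 3 = 210 miles
Total distance:
105 + 210 = 315 miles

315 miles


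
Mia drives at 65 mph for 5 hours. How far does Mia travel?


Use the formula: distance = speed x time
Speed = 65 mph, Time = 5 hours
65 x 5 = 325 miles

325 miles


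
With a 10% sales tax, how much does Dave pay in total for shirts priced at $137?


Calculate the tax:
10% of $137 = $13.70
Add tax to price:
$137 + $13.70 = $150.70

$150.70


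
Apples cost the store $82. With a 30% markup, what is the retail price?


Calculate the markup amount:
30% of $82 = $24.60
Add to cost:
$82 + $24.60 = $106.60

$106.60


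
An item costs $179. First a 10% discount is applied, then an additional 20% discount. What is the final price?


First discount:
10% of $179 = $17.90
Price after first discount:
$179 - $17.90 = $161.10
Second discount:
20% of $161.10 = $32.22
Final price:
$161.10 - $32.22 = $128.88

$128.88


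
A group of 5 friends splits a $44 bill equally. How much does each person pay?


Total bill: $44
Number of people: 5
Each pays: $44 / 5 = $8.80

$8.80


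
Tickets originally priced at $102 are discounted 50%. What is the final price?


Calculate the discount amount:
50% of $102 = $51
Subtract from original:
$102 - $51 = $51

$51


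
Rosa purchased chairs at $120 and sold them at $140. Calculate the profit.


Selling price = $140
Cost price = $120
Profit = selling price - cost price:
Profit = $140 - $120 = $20

$20


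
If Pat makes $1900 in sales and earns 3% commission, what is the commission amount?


Convert rate to decimal:
3% = 0.03
Multiply by sales:
$1900 x 0.03 = $57

$57


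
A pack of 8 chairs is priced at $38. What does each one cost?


Total cost: $38
Number of items: 8
Unit price: $38 / 8 = $4.75

$4.75


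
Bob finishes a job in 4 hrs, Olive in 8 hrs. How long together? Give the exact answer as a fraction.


Bob's rate: 1/4 of the job per hour
Olive's rate: 1/8 of the job per hour
Combined rate: 1/4 + 1/8 = 3/8 per hour
Time = 1 / (3/8) = 8/3 hours (≈ 2.67 hours)

8/3 hours


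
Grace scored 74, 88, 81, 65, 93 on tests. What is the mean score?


Add the scores:
74 + 88 + 81 + 65 + 93 = 401
Divide by the number of tests:
401 / 5 = 80.2

80.2


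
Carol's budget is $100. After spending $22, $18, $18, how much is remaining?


Add up expenses:
$22 + $18 + $18 = $58
Subtract from budget:
$100 - $58 = $42

$42


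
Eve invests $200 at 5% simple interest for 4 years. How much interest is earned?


Use the formula I = P x R x T / 100
P x R x T = 200 x 5 x 4 = 4000
I = 4000 / 100 = $40

$40


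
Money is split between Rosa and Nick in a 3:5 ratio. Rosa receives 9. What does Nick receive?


Find the multiplier:
9 / 3 = 3
Apply to Nick's share:
5 x 3 = 15

15


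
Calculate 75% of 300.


Convert percentage to decimal:
75% = 0.75
Multiply:
300 x 0.75 = 225

225


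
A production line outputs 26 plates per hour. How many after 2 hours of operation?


Production rate: 26 plates per hour
Time: 2 hours
Total: 26 x 2 = 52 plates

52 plates


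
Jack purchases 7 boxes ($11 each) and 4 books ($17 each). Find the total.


Cost of boxes:
7 x $11 = $77
Cost of books:
4 x $17 = $68
Add both:
$77 + $68 = $145

$145


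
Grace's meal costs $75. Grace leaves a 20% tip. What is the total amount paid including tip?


Calculate the tip:
20% of $75 = $15
Add tip to meal cost:
$75 + $15 = $90

$90


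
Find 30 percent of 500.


Convert percentage to decimal:
30% = 0.3
Multiply:
500 x 0.3 = 150

150


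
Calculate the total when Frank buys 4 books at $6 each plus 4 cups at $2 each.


Cost of books:
4 x $6 = $24
Cost of cups:
4 x $2 = $8
Add both:
$24 + $8 = $32

$32


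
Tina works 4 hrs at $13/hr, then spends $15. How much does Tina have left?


Calculate earnings:
4 x $13 = $52
Subtract spending:
$52 - $15 = $37

$37


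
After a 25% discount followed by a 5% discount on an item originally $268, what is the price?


First discount:
25% of $268 = $67
Price after first discount:
$268 - $67 = $201
Second discount:
5% of $201 = $10.05
Final price:
$201 - $10.05 = $190.95

$190.95


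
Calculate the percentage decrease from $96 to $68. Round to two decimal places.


Find the absolute change:
|68 - 96| = 28
Divide by original and multiply by 100:
28 / 96 x 100 = 29.1666...% ≈ 29.17%

29.17%


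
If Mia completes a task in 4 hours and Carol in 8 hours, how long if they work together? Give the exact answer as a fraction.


Mia's rate: 1/4 of the job per hour
Carol's rate: 1/8 of the job per hour
Combined rate: 1/4 + 1/8 = 3/8 per hour
Time = 1 / (3/8) = 8/3 hours (≈ 2.67 hours)

8/3 hours


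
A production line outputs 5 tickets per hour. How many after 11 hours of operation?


Production rate: 5 tickets per hour
Time: 11 hours
Total: 5 x 11 = 55 tickets

55 tickets


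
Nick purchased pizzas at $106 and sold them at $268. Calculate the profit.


Selling price = $268
Cost price = $106
Profit = selling price - cost price:
Profit = $268 - $106 = $162

$162


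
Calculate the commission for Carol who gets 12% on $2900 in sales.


Convert rate to decimal:
12% = 0.12
Multiply by sales:
$2900 x 0.12 = $348

$348


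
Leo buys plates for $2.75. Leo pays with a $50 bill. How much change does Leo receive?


Start with the amount paid:
$50
Subtract the price:
$50 - $2.75 = $47.25

$47.25


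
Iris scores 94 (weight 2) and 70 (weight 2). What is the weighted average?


Weighted sum:
2 x 94 + 2 x 70 = 328
Total weight:
2 + 2 = 4
Weighted average:
328 / 4 = 82

82


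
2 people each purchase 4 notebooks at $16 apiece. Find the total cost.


Cost per person:
4 x $16 = $64
Group total:
2 x $64 = $128

$128


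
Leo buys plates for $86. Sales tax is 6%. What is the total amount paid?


Calculate the tax:
6% of $86 = $5.16
Add tax to price:
$86 + $5.16 = $91.16

$91.16


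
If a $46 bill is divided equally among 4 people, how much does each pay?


Total bill: $46
Number of people: 4
Each pays: $46 / 4 = $11.50

$11.50


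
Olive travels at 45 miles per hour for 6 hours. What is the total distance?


Use the formula: distance = speed x time
Speed = 45 mph, Time = 6 hours
45 x 6 = 270 miles

270 miles


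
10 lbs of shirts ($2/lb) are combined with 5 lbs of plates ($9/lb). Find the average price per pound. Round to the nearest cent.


Cost of shirts:
10 x $2 = $20
Cost of plates:
5 x $9 = $45
Total cost: $20 + $45 = $65
Total weight: 15 lbs
Average: $65 / 15 = $4.3333... ≈ $4.33/lb

$4.33/lb


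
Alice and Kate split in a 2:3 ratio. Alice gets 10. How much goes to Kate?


Find the multiplier:
10 / 2 = 5
Apply to Kate's share:
3 x 5 = 15

15


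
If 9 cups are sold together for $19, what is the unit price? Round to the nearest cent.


Total cost: $19
Number of items: 9
Unit price: $19 / 9 = $2.1111... ≈ $2.11

$2.11


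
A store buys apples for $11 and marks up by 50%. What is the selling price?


Calculate the markup amount:
50% of $11 = $5.50
Add to cost:
$11 + $5.50 = $16.50

$16.50


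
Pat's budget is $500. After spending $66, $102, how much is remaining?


Add up expenses:
$66 + $102 = $168
Subtract from budget:
$500 - $168 = $332

$332


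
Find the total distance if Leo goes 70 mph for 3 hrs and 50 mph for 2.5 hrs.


Leg 1 distance:
70 x 3 = 210 miles
Leg 2 distance:
50 x 2.5 = 125 miles
Total distance:
210 + 125 = 335 miles

335 miles


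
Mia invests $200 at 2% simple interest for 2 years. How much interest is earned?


Use the formula I = P x R x T / 100
P x R x T = 200 x 2 x 2 = 800
I = 800 / 100 = $8

$8


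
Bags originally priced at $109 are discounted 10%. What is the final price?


Calculate the discount amount:
10% of $109 = $10.90
Subtract from original:
$109 - $10.90 = $98.10

$98.10


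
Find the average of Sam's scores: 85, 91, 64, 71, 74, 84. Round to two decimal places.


Add the scores:
85 + 91 + 64 + 71 + 74 + 84 = 469
Divide by the number of tests:
469 / 6 = 78.1666... ≈ 78.17

78.17


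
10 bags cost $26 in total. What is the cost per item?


Total cost: $26
Number of items: 10
Unit price: $26 / 10 = $2.60

$2.60


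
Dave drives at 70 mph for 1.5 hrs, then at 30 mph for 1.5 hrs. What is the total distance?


Leg 1 distance:
70 x 1.5 = 105 miles
Leg 2 distance:
30 x 1.5 = 45 miles
Total distance:
105 + 45 = 150 miles

150 miles


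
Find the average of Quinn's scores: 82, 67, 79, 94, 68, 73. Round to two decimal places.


Add the scores:
82 + 67 + 79 + 94 + 68 + 73 = 463
Divide by the number of tests:
463 / 6 = 77.1666... ≈ 77.17

77.17


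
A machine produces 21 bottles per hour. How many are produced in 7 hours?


Production rate: 21 bottles per hour
Time: 7 hours
Total: 21 x 7 = 147 bottles

147 bottles


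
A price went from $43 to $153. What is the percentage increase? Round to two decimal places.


Find the absolute change:
|153 - 43| = 110
Divide by original and multiply by 100:
110 / 43 x 100 = 255.8139...% ≈ 255.81%

255.81%


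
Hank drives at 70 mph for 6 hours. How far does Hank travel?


Use the formula: distance = speed x time
Speed = 70 mph, Time = 6 hours
70 x 6 = 420 miles

420 miles


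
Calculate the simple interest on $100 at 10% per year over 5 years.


Use the formula I = P x R x T / 100
P x R x T = 100 x 10 x 5 = 5000
I = 5000 / 100 = $50

$50


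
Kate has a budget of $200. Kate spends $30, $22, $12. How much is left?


Add up expenses:
$30 + $22 + $12 = $64
Subtract from budget:
$200 - $64 = $136

$136


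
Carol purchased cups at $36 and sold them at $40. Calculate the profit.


Selling price = $40
Cost price = $36
Profit = selling price - cost price:
Profit = $40 - $36 = $4

$4


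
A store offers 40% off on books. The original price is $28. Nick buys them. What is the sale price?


Calculate the discount amount:
40% of $28 = $11.20
Subtract from original:
$28 - $11.20 = $16.80

$16.80


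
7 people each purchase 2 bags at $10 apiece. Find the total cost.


Cost per person:
2 x $10 = $20
Group total:
7 x $20 = $140

$140


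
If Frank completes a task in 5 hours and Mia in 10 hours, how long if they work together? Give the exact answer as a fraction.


Frank's rate: 1/5 of the job per hour
Mia's rate: 1/10 of the job per hour
Combined rate: 1/5 + 1/10 = 3/10 per hour
Time = 1 / (3/10) = 10/3 hours (≈ 3.33 hours)

10/3 hours


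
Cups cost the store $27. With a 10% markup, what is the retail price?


Calculate the markup amount:
10% of $27 = $2.70
Add to cost:
$27 + $2.70 = $29.70

$29.70


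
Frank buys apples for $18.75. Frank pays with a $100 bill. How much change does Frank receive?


Start with the amount paid:
$100
Subtract the price:
$100 - $18.75 = $81.25

$81.25


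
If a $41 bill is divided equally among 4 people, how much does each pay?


Total bill: $41
Number of people: 4
Each pays: $41 / 4 = $10.25

$10.25


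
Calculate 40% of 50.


Convert percentage to decimal:
40% = 0.4
Multiply:
50 x 0.4 = 20

20


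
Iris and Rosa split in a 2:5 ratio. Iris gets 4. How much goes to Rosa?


Find the multiplier:
4 / 2 = 2
Apply to Rosa's share:
5 x 2 = 10

10


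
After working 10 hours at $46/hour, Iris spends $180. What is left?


Calculate earnings:
10 x $46 = $460
Subtract spending:
$460 - $180 = $280

$280


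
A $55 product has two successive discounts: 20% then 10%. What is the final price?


First discount:
20% of $55 = $11
Price after first discount:
$55 - $11 = $44
Second discount:
10% of $44 = $4.40
Final price:
$44 - $4.40 = $39.60

$39.60


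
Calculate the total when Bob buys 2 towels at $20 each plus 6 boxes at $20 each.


Cost of towels:
2 x $20 = $40
Cost of boxes:
6 x $20 = $120
Add both:
$40 + $120 = $160

$160


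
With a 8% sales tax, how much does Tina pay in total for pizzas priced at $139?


Calculate the tax:
8% of $139 = $11.12
Add tax to price:
$139 + $11.12 = $150.12

$150.12


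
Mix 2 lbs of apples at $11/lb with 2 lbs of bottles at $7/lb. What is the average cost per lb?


Cost of apples:
2 x $11 = $22
Cost of bottles:
2 x $7 = $14
Total cost: $22 + $14 = $36
Total weight: 4 lbs
Average: $36 / 4 = $9/lb

$9/lb


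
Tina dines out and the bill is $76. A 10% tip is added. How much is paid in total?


Calculate the tip:
10% of $76 = $7.60
Add tip to meal cost:
$76 + $7.60 = $83.60

$83.60


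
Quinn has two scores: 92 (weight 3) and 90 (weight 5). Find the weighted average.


Weighted sum:
3 x 92 + 5 x 90 = 726
Total weight:
3 + 5 = 8
Weighted average:
726 / 8 = 90.75

90.75


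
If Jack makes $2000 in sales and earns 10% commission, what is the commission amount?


Convert rate to decimal:
10% = 0.1
Multiply by sales:
$2000 x 0.1 = $200

$200


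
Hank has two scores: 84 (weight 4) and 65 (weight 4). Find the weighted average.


Weighted sum:
4 x 84 + 4 x 65 = 596
Total weight:
4 + 4 = 8
Weighted average:
596 / 8 = 74.5

74.5


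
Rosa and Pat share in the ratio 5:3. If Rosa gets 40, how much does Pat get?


Find the multiplier:
40 / 5 = 8
Apply to Pat's share:
3 x 8 = 24

24


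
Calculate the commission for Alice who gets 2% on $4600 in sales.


Convert rate to decimal:
2% = 0.02
Multiply by sales:
$4600 x 0.02 = $92

$92


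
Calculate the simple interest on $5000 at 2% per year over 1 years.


Use the formula I = P x R x T / 100
P x R x T = 5000 x 2 x 1 = 10000
I = 10000 / 100 = $100

$100


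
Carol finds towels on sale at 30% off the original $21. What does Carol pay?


Calculate the discount amount:
30% of $21 = $6.30
Subtract from original:
$21 - $6.30 = $14.70

$14.70


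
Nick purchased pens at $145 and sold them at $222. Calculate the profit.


Selling price = $222
Cost price = $145
Profit = selling price - cost price:
Profit = $222 - $145 = $77

$77


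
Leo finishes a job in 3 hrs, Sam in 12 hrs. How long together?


Leo's rate: 1/3 of the job per hour
Sam's rate: 1/12 of the job per hour
Combined rate: 1/3 + 1/12 = 5/12 per hour
Time = 1 / (5/12) = 12/5 = 2.4 hours

2.4 hours


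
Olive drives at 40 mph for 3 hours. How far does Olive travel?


Use the formula: distance = speed x time
Speed = 40 mph, Time = 3 hours
40 x 3 = 120 miles

120 miles


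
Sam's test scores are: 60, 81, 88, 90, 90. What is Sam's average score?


Add the scores:
60 + 81 + 88 + 90 + 90 = 409
Divide by the number of tests:
409 / 5 = 81.8

81.8


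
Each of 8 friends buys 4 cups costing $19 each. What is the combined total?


Cost per person:
4 x $19 = $76
Group total:
8 x $76 = $608

$608


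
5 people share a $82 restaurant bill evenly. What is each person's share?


Total bill: $82
Number of people: 5
Each pays: $82 / 5 = $16.40

$16.40


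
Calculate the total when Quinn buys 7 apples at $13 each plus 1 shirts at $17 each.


Cost of apples:
7 x $13 = $91
Cost of shirts:
1 x $17 = $17
Add both:
$91 + $17 = $108

$108


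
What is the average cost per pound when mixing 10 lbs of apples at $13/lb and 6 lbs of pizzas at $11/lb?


Cost of apples:
10 x $13 = $130
Cost of pizzas:
6 x $11 = $66
Total cost: $130 + $66 = $196
Total weight: 16 lbs
Average: $196 / 16 = $12.25/lb

$12.25/lb


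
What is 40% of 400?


Convert percentage to decimal:
40% = 0.4
Multiply:
400 x 0.4 = 160

160


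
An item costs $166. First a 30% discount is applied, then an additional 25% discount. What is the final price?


First discount:
30% of $166 = $49.80
Price after first discount:
$166 - $49.80 = $116.20
Second discount:
25% of $116.20 = $29.05
Final price:
$116.20 - $29.05 = $87.15

$87.15


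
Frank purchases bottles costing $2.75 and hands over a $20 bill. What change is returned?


Start with the amount paid:
$20
Subtract the price:
$20 - $2.75 = $17.25

$17.25


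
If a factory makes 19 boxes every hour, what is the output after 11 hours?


Production rate: 19 boxes per hour
Time: 11 hours
Total: 19 x 11 = 209 boxes

209 boxes


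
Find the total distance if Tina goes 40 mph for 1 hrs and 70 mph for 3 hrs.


Leg 1 distance:
40 x 1 = 40 miles
Leg 2 distance:
70 x 3 = 210 miles
Total distance:
40 + 210 = 250 miles

250 miles


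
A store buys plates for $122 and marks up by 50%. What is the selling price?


Calculate the markup amount:
50% of $122 = $61
Add to cost:
$122 + $61 = $183

$183


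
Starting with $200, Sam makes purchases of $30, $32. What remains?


Add up expenses:
$30 + $32 = $62
Subtract from budget:
$200 - $62 = $138

$138


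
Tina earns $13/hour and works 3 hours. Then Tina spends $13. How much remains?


Calculate earnings:
3 x $13 = $39
Subtract spending:
$39 - $13 = $26

$26


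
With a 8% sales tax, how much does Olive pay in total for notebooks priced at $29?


Calculate the tax:
8% of $29 = $2.32
Add tax to price:
$29 + $2.32 = $31.32

$31.32


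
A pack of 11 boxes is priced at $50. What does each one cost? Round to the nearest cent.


Total cost: $50
Number of items: 11
Unit price: $50 / 11 = $4.5454... ≈ $4.55

$4.55


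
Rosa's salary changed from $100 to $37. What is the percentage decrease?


Find the absolute change:
|37 - 100| = 63
Divide by original and multiply by 100:
63 / 100 x 100 = 63%

63%


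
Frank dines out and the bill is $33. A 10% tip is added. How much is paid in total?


Calculate the tip:
10% of $33 = $3.30
Add tip to meal cost:
$33 + $3.30 = $36.30

$36.30


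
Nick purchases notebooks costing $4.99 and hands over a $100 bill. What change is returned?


Start with the amount paid:
$100
Subtract the price:
$100 - $4.99 = $95.01

$95.01


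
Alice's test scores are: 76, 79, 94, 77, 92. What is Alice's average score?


Add the scores:
76 + 79 + 94 + 77 + 92 = 418
Divide by the number of tests:
418 / 5 = 83.6

83.6


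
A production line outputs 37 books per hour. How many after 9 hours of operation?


Production rate: 37 books per hour
Time: 9 hours
Total: 37 x 9 = 333 books

333 books


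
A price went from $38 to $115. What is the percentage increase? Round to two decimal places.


Find the absolute change:
|115 - 38| = 77
Divide by original and multiply by 100:
77 / 38 x 100 = 202.6315...% ≈ 202.63%

202.63%


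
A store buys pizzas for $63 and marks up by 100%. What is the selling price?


Calculate the markup amount:
100% of $63 = $63
Add to cost:
$63 + $63 = $126

$126


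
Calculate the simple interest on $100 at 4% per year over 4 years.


Use the formula I = P x R x T / 100
P x R x T = 100 x 4 x 4 = 1600
I = 1600 / 100 = $16

$16


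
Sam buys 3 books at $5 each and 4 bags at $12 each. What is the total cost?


Cost of books:
3 x $5 = $15
Cost of bags:
4 x $12 = $48
Add both:
$15 + $48 = $63

$63


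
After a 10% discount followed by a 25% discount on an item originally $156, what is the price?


First discount:
10% of $156 = $15.60
Price after first discount:
$156 - $15.60 = $140.40
Second discount:
25% of $140.40 = $35.10
Final price:
$140.40 - $35.10 = $105.30

$105.30


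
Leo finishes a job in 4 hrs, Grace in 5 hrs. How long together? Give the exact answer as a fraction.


Leo's rate: 1/4 of the job per hour
Grace's rate: 1/5 of the job per hour
Combined rate: 1/4 + 1/5 = 9/20 per hour
Time = 1 / (9/20) = 20/9 hours (≈ 2.22 hours)

20/9 hours


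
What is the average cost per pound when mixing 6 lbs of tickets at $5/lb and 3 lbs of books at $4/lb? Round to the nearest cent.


Cost of tickets:
6 x $5 = $30
Cost of books:
3 x $4 = $12
Total cost: $30 + $12 = $42
Total weight: 9 lbs
Average: $42 / 9 = $4.6666... ≈ $4.67/lb

$4.67/lb


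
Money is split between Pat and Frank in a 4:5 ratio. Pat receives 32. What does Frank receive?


Find the multiplier:
32 / 4 = 8
Apply to Frank's share:
5 x 8 = 40

40


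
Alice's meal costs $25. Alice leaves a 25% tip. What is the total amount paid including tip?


Calculate the tip:
25% of $25 = $6.25
Add tip to meal cost:
$25 + $6.25 = $31.25

$31.25


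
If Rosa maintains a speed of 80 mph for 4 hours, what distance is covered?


Use the formula: distance = speed x time
Speed = 80 mph, Time = 4 hours
80 x 4 = 320 miles

320 miles


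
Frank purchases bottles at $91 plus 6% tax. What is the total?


Calculate the tax:
6% of $91 = $5.46
Add tax to price:
$91 + $5.46 = $96.46

$96.46


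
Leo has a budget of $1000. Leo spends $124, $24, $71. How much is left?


Add up expenses:
$124 + $24 + $71 = $219
Subtract from budget:
$1000 - $219 = $781

$781


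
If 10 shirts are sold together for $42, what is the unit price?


Total cost: $42
Number of items: 10
Unit price: $42 / 10 = $4.20

$4.20


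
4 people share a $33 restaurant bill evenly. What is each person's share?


Total bill: $33
Number of people: 4
Each pays: $33 / 4 = $8.25

$8.25


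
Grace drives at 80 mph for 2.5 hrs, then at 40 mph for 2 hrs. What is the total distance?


Leg 1 distance:
80 x 2.5 = 200 miles
Leg 2 distance:
40 x 2 = 80 miles
Total distance:
200 + 80 = 280 miles

280 miles


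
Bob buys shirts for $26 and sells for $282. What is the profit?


Selling price = $282
Cost price = $26
Profit = selling price - cost price:
Profit = $282 - $26 = $256

$256


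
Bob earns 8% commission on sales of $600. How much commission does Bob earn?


Convert rate to decimal:
8% = 0.08
Multiply by sales:
$600 x 0.08 = $48

$48


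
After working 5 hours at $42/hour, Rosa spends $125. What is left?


Calculate earnings:
5 x $42 = $210
Subtract spending:
$210 - $125 = $85

$85


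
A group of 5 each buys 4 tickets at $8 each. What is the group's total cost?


Cost per person:
4 x $8 = $32
Group total:
5 x $32 = $160

$160


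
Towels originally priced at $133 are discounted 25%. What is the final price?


Calculate the discount amount:
25% of $133 = $33.25
Subtract from original:
$133 - $33.25 = $99.75

$99.75


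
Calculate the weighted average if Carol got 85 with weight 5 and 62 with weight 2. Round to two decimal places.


Weighted sum:
5 x 85 + 2 x 62 = 549
Total weight:
5 + 2 = 7
Weighted average:
549 / 7 = 78.4285... ≈ 78.43

78.43


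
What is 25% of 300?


Convert percentage to decimal:
25% = 0.25
Multiply:
300 x 0.25 = 75

75


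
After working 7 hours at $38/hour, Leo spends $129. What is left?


Calculate earnings:
7 x $38 = $266
Subtract spending:
$266 - $129 = $137

$137


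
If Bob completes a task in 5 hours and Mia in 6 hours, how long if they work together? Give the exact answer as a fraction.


Bob's rate: 1/5 of the job per hour
Mia's rate: 1/6 of the job per hour
Combined rate: 1/5 + 1/6 = 11/30 per hour
Time = 1 / (11/30) = 30/11 hours (≈ 2.73 hours)

30/11 hours


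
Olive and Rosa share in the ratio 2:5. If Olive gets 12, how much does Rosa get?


Find the multiplier:
12 / 2 = 6
Apply to Rosa's share:
5 x 6 = 30

30


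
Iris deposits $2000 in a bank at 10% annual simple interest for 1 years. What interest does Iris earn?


Use the formula I = P x R x T / 100
P x R x T = 2000 x 10 x 1 = 20000
I = 20000 / 100 = $200

$200


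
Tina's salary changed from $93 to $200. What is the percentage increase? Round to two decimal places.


Find the absolute change:
|200 - 93| = 107
Divide by original and multiply by 100:
107 / 93 x 100 = 115.0537...% ≈ 115.05%

115.05%


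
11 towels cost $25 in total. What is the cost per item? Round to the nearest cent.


Total cost: $25
Number of items: 11
Unit price: $25 / 11 = $2.2727... ≈ $2.27

$2.27
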